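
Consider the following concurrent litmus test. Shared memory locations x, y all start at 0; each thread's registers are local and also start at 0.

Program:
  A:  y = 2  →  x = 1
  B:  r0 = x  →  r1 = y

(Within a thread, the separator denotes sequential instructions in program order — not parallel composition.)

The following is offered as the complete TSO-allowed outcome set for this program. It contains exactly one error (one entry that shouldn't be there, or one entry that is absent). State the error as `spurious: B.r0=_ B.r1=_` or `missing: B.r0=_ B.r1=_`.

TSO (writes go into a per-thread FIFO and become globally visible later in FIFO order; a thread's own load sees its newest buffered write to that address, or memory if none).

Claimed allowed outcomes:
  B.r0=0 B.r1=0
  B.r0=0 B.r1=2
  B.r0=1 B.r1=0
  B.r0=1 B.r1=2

spurious: B.r0=1 B.r1=0

outcome vector order: (B.r0,B.r1)
under TSO → (0,0), (0,2), (1,2)
claimed∖TSO = {(1,0)}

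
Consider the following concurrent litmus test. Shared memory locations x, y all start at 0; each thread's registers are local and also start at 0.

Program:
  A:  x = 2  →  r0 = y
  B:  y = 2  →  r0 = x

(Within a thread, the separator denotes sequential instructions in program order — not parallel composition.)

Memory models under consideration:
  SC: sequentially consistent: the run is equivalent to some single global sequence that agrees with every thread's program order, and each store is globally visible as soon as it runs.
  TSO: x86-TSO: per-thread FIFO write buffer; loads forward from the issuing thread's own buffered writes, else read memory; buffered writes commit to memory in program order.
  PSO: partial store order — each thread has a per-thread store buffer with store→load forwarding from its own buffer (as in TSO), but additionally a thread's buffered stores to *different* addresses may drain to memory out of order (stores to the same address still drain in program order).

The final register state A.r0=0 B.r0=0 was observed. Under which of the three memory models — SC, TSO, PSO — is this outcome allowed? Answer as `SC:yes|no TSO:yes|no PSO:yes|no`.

outcome vector order: (A.r0,B.r0)
SC: 3 outcomes — {<0 2>, <2 0>, <2 2>}
TSO: 4 outcomes — {<0 0>, <0 2>, <2 0>, <2 2>}
PSO: 4 outcomes — {<0 0>, <0 2>, <2 0>, <2 2>}
target <0 0> ∈ {TSO,PSO}

SC:no TSO:yes PSO:yes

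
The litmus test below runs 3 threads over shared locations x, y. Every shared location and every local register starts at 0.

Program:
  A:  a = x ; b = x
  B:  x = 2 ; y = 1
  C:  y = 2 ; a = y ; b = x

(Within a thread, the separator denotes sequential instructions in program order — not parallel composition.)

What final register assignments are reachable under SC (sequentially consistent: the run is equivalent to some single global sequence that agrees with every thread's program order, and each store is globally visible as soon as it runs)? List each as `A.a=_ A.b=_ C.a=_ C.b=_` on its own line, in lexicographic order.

outcome vector order: (A.a,A.b,C.a,C.b)
|SC outcomes| = 9

A.a=0 A.b=0 C.a=1 C.b=2
A.a=0 A.b=0 C.a=2 C.b=0
A.a=0 A.b=0 C.a=2 C.b=2
A.a=0 A.b=2 C.a=1 C.b=2
A.a=0 A.b=2 C.a=2 C.b=0
A.a=0 A.b=2 C.a=2 C.b=2
A.a=2 A.b=2 C.a=1 C.b=2
A.a=2 A.b=2 C.a=2 C.b=0
A.a=2 A.b=2 C.a=2 C.b=2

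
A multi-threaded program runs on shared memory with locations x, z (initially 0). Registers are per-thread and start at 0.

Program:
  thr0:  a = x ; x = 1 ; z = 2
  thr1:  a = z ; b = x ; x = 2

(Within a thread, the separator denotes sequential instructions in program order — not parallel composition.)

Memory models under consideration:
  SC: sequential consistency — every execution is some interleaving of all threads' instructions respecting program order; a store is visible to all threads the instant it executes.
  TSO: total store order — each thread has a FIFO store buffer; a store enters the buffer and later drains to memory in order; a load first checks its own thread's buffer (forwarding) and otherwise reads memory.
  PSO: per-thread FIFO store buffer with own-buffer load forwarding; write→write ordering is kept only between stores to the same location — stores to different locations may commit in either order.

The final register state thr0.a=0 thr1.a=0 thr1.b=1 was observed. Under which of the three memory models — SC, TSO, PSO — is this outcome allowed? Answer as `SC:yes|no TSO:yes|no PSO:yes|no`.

outcome vector order: (thr0.a,thr1.a,thr1.b)
SC: 4 outcomes — {<0 0 0>, <0 0 1>, <0 2 1>, <2 0 0>}
TSO: 4 outcomes — {<0 0 0>, <0 0 1>, <0 2 1>, <2 0 0>}
PSO: 5 outcomes — {<0 0 0>, <0 0 1>, <0 2 0>, <0 2 1>, <2 0 0>}
target <0 0 1> ∈ {SC,TSO,PSO}

SC:yes TSO:yes PSO:yes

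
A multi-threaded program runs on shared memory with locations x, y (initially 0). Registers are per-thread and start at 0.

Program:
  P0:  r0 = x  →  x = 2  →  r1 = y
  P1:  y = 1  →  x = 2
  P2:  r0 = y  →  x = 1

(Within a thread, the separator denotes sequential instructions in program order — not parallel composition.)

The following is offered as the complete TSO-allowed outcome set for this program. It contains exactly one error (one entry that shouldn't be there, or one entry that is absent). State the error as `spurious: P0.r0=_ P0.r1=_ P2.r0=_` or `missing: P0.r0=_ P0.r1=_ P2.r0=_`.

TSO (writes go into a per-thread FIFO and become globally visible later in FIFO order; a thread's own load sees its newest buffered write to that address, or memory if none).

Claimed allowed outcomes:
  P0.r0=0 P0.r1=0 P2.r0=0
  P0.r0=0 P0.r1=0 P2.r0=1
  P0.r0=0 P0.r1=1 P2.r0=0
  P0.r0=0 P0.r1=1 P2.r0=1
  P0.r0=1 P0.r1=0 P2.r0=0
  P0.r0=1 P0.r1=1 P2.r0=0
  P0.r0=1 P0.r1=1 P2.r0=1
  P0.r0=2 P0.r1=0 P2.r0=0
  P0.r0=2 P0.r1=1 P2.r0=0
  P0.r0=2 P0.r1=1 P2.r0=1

spurious: P0.r0=2 P0.r1=0 P2.r0=0

outcome vector order: (P0.r0,P0.r1,P2.r0)
under TSO → (0,0,0); (0,0,1); (0,1,0); (0,1,1); (1,0,0); (1,1,0); (1,1,1); (2,1,0); (2,1,1)
claimed∖TSO = {(2,0,0)}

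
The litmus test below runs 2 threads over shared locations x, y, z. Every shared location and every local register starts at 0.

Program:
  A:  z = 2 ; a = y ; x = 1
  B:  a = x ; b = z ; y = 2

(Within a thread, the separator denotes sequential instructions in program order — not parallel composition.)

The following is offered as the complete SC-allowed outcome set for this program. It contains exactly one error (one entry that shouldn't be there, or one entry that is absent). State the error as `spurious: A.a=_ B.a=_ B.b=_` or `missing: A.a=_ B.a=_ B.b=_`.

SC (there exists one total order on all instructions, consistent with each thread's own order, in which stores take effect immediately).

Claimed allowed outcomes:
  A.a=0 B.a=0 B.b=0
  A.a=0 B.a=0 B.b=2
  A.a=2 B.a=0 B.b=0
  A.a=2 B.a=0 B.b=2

missing: A.a=0 B.a=1 B.b=2

outcome vector order: (A.a,B.a,B.b)
SC (5): <0 0 0> <0 0 2> <0 1 2> <2 0 0> <2 0 2>
SC∖claimed = {<0 1 2>}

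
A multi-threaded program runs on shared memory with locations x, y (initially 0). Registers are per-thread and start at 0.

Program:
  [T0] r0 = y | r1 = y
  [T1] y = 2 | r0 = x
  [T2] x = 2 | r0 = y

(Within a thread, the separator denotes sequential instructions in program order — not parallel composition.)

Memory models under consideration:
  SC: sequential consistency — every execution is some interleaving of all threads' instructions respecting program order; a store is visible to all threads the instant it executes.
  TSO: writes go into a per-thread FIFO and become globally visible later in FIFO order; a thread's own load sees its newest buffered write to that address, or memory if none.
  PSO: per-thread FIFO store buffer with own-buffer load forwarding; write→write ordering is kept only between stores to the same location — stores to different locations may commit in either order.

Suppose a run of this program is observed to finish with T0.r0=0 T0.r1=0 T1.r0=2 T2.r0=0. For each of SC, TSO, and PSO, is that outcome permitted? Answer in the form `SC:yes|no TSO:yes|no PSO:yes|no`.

outcome vector order: (T0.r0,T0.r1,T1.r0,T2.r0)
SC: 9 outcomes — {0002; 0020; 0022; 0202; 0220; 0222; 2202; 2220; 2222}
TSO: 12 outcomes — {0000; 0002; 0020; 0022; 0200; 0202; 0220; 0222; 2200; 2202; 2220; 2222}
PSO: 12 outcomes — {0000; 0002; 0020; 0022; 0200; 0202; 0220; 0222; 2200; 2202; 2220; 2222}
target 0020 ∈ {SC,TSO,PSO}

SC:yes TSO:yes PSO:yes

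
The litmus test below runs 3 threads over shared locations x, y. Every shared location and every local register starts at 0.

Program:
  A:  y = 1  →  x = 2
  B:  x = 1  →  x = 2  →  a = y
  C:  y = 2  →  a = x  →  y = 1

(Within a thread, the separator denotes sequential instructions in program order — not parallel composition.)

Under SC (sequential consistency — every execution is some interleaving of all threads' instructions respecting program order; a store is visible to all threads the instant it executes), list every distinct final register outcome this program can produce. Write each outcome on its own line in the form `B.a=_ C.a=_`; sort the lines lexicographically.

B.a=0 C.a=2
B.a=1 C.a=0
B.a=1 C.a=1
B.a=1 C.a=2
B.a=2 C.a=0
B.a=2 C.a=1
B.a=2 C.a=2

outcome vector order: (B.a,C.a)
|SC outcomes| = 7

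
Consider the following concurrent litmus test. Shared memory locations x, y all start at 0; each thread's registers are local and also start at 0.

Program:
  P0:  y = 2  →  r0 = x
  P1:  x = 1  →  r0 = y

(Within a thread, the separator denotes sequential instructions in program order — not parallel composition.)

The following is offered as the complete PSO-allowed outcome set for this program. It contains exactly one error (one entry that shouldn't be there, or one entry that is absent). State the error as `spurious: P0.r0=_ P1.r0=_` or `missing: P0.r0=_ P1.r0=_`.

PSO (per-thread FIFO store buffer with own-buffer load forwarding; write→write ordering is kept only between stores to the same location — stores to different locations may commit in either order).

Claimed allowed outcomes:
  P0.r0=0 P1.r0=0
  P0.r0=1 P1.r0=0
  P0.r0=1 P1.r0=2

outcome vector order: (P0.r0,P1.r0)
PSO (4): (0,0); (0,2); (1,0); (1,2)
PSO∖claimed = {(0,2)}

missing: P0.r0=0 P1.r0=2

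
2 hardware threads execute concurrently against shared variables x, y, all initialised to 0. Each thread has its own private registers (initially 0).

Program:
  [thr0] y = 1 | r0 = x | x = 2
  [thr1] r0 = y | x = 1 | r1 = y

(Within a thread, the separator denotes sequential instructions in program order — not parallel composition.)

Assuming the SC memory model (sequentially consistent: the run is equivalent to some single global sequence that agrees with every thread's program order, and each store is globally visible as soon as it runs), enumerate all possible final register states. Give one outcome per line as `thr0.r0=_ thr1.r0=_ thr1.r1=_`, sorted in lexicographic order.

thr0.r0=0 thr1.r0=0 thr1.r1=1
thr0.r0=0 thr1.r0=1 thr1.r1=1
thr0.r0=1 thr1.r0=0 thr1.r1=0
thr0.r0=1 thr1.r0=0 thr1.r1=1
thr0.r0=1 thr1.r0=1 thr1.r1=1

outcome vector order: (thr0.r0,thr1.r0,thr1.r1)
|SC outcomes| = 5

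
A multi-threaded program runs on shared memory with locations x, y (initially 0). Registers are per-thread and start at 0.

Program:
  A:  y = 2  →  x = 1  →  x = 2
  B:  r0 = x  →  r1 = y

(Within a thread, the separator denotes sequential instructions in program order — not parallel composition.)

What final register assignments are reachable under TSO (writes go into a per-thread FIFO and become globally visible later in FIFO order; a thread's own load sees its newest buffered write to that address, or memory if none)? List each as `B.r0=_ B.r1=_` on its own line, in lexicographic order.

outcome vector order: (B.r0,B.r1)
|TSO outcomes| = 4

B.r0=0 B.r1=0
B.r0=0 B.r1=2
B.r0=1 B.r1=2
B.r0=2 B.r1=2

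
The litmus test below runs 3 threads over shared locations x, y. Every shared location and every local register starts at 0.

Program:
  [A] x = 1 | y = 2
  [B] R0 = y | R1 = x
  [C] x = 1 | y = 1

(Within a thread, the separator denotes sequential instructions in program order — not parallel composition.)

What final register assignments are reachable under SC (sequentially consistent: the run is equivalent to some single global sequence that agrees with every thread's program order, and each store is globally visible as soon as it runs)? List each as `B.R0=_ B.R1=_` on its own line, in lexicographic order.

outcome vector order: (B.R0,B.R1)
|SC outcomes| = 4

B.R0=0 B.R1=0
B.R0=0 B.R1=1
B.R0=1 B.R1=1
B.R0=2 B.R1=1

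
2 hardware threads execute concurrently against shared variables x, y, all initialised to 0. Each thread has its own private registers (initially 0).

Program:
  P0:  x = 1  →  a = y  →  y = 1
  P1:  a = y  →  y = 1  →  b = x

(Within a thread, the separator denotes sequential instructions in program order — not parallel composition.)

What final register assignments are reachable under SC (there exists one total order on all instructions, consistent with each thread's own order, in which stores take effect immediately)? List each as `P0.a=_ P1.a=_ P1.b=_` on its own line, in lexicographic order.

outcome vector order: (P0.a,P1.a,P1.b)
|SC outcomes| = 4

P0.a=0 P1.a=0 P1.b=1
P0.a=0 P1.a=1 P1.b=1
P0.a=1 P1.a=0 P1.b=0
P0.a=1 P1.a=0 P1.b=1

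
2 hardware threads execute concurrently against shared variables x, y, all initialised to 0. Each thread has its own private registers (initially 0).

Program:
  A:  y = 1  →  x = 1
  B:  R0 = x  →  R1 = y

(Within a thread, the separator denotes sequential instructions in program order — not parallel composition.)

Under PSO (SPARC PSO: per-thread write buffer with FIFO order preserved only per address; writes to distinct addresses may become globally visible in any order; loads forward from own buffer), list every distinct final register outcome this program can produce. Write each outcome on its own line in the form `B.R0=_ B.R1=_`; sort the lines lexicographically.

B.R0=0 B.R1=0
B.R0=0 B.R1=1
B.R0=1 B.R1=0
B.R0=1 B.R1=1

outcome vector order: (B.R0,B.R1)
|PSO outcomes| = 4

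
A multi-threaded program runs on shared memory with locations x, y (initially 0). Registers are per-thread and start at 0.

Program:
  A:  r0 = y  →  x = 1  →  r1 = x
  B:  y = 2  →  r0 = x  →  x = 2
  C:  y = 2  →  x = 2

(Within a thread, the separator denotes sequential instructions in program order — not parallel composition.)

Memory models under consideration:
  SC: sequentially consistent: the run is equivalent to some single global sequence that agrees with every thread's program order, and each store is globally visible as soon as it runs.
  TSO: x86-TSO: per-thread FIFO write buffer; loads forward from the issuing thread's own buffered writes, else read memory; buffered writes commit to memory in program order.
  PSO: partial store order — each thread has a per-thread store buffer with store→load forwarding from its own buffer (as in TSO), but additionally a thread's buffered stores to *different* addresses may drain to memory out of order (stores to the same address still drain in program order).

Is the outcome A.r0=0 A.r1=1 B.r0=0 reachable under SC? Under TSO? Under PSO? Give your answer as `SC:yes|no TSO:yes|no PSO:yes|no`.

SC:yes TSO:yes PSO:yes

outcome vector order: (A.r0,A.r1,B.r0)
SC: 12 outcomes — {<0 1 0> <0 1 1> <0 1 2> <0 2 0> <0 2 1> <0 2 2> <2 1 0> <2 1 1> <2 1 2> <2 2 0> <2 2 1> <2 2 2>}
TSO: 12 outcomes — {<0 1 0> <0 1 1> <0 1 2> <0 2 0> <0 2 1> <0 2 2> <2 1 0> <2 1 1> <2 1 2> <2 2 0> <2 2 1> <2 2 2>}
PSO: 12 outcomes — {<0 1 0> <0 1 1> <0 1 2> <0 2 0> <0 2 1> <0 2 2> <2 1 0> <2 1 1> <2 1 2> <2 2 0> <2 2 1> <2 2 2>}
target <0 1 0> ∈ {SC,TSO,PSO}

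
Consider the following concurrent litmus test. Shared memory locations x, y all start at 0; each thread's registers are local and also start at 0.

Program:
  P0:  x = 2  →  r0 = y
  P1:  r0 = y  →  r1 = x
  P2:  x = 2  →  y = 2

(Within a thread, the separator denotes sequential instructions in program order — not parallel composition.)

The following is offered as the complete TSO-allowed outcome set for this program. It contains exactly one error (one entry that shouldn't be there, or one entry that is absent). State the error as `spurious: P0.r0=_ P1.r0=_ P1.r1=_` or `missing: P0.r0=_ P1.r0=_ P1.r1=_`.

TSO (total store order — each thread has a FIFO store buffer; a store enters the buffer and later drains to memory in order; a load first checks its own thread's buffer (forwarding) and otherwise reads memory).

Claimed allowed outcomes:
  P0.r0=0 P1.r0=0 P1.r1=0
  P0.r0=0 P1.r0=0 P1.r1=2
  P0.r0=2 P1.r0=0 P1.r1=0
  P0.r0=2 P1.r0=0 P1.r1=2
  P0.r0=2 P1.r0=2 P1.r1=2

missing: P0.r0=0 P1.r0=2 P1.r1=2

outcome vector order: (P0.r0,P1.r0,P1.r1)
TSO: 6 outcomes — {<0 0 0>, <0 0 2>, <0 2 2>, <2 0 0>, <2 0 2>, <2 2 2>}
TSO∖claimed = {<0 2 2>}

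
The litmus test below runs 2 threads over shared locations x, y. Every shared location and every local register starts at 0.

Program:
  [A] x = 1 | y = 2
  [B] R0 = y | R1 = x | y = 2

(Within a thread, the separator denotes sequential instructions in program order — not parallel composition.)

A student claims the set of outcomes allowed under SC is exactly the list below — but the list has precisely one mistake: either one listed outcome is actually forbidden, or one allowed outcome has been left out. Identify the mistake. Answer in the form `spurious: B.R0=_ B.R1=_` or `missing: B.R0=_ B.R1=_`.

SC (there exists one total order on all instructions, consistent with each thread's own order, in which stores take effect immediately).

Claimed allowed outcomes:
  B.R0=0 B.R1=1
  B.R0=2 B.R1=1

outcome vector order: (B.R0,B.R1)
[SC] allowed = {00 01 21}
SC∖claimed = {00}

missing: B.R0=0 B.R1=0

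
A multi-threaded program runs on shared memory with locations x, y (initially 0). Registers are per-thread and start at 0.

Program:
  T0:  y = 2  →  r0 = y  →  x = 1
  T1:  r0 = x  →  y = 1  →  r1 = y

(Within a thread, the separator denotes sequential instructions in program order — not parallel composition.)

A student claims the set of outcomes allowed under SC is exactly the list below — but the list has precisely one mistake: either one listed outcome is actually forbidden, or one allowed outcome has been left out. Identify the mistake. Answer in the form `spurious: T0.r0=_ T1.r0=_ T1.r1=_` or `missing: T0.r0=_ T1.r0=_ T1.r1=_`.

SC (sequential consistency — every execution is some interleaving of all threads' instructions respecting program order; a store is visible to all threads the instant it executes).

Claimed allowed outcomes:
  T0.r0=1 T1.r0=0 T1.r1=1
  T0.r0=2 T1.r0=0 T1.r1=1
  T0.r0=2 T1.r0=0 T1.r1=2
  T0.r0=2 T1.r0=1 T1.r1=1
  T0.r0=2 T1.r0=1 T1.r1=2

spurious: T0.r0=2 T1.r0=1 T1.r1=2

outcome vector order: (T0.r0,T1.r0,T1.r1)
[SC] allowed = {<1 0 1>; <2 0 1>; <2 0 2>; <2 1 1>}
claimed∖SC = {<2 1 2>}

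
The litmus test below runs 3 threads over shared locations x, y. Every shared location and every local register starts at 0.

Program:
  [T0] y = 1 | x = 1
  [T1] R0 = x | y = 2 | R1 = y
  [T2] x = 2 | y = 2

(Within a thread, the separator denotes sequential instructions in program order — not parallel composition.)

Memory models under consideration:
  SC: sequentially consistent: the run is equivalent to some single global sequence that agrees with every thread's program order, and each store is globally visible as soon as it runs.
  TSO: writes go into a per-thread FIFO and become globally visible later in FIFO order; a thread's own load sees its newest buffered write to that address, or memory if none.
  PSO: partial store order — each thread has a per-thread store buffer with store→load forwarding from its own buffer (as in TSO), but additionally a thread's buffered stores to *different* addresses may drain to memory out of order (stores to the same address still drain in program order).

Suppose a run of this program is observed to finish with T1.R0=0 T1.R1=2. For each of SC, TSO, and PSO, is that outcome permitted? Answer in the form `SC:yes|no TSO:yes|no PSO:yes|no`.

outcome vector order: (T1.R0,T1.R1)
SC (5): 01, 02, 12, 21, 22
TSO (5): 01, 02, 12, 21, 22
PSO (6): 01, 02, 11, 12, 21, 22
target 02 ∈ {SC,TSO,PSO}

SC:yes TSO:yes PSO:yes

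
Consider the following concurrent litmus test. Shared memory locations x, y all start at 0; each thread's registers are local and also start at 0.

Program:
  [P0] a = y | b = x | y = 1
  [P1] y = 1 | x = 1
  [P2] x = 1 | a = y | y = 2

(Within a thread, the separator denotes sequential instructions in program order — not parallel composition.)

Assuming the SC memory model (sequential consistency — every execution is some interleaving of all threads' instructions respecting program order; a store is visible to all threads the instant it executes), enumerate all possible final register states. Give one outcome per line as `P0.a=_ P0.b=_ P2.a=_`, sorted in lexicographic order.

P0.a=0 P0.b=0 P2.a=0
P0.a=0 P0.b=0 P2.a=1
P0.a=0 P0.b=1 P2.a=0
P0.a=0 P0.b=1 P2.a=1
P0.a=1 P0.b=0 P2.a=1
P0.a=1 P0.b=1 P2.a=0
P0.a=1 P0.b=1 P2.a=1
P0.a=2 P0.b=1 P2.a=0
P0.a=2 P0.b=1 P2.a=1

outcome vector order: (P0.a,P0.b,P2.a)
|SC outcomes| = 9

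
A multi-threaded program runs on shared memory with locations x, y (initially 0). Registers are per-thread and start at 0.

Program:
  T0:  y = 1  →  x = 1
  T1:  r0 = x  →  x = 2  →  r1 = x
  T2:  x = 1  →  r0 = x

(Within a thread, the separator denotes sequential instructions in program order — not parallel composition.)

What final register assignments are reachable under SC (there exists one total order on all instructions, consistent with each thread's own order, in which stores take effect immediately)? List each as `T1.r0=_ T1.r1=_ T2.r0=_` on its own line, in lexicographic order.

outcome vector order: (T1.r0,T1.r1,T2.r0)
|SC outcomes| = 8

T1.r0=0 T1.r1=1 T2.r0=1
T1.r0=0 T1.r1=1 T2.r0=2
T1.r0=0 T1.r1=2 T2.r0=1
T1.r0=0 T1.r1=2 T2.r0=2
T1.r0=1 T1.r1=1 T2.r0=1
T1.r0=1 T1.r1=1 T2.r0=2
T1.r0=1 T1.r1=2 T2.r0=1
T1.r0=1 T1.r1=2 T2.r0=2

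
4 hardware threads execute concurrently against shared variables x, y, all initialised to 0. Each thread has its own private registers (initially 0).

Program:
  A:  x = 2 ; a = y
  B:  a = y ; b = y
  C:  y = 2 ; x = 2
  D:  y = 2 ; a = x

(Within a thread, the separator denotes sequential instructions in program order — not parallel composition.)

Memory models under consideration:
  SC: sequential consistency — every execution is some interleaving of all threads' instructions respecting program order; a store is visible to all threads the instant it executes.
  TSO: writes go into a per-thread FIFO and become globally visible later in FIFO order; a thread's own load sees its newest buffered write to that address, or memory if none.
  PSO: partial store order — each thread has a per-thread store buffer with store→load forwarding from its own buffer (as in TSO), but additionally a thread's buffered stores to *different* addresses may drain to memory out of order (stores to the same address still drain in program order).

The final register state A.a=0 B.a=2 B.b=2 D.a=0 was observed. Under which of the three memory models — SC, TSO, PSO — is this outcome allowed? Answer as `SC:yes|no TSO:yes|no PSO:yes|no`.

SC:no TSO:yes PSO:yes

outcome vector order: (A.a,B.a,B.b,D.a)
SC: 9 outcomes — {0/0/0/2 0/0/2/2 0/2/2/2 2/0/0/0 2/0/0/2 2/0/2/0 2/0/2/2 2/2/2/0 2/2/2/2}
TSO: 12 outcomes — {0/0/0/0 0/0/0/2 0/0/2/0 0/0/2/2 0/2/2/0 0/2/2/2 2/0/0/0 2/0/0/2 2/0/2/0 2/0/2/2 2/2/2/0 2/2/2/2}
PSO: 12 outcomes — {0/0/0/0 0/0/0/2 0/0/2/0 0/0/2/2 0/2/2/0 0/2/2/2 2/0/0/0 2/0/0/2 2/0/2/0 2/0/2/2 2/2/2/0 2/2/2/2}
target 0/2/2/0 ∈ {TSO,PSO}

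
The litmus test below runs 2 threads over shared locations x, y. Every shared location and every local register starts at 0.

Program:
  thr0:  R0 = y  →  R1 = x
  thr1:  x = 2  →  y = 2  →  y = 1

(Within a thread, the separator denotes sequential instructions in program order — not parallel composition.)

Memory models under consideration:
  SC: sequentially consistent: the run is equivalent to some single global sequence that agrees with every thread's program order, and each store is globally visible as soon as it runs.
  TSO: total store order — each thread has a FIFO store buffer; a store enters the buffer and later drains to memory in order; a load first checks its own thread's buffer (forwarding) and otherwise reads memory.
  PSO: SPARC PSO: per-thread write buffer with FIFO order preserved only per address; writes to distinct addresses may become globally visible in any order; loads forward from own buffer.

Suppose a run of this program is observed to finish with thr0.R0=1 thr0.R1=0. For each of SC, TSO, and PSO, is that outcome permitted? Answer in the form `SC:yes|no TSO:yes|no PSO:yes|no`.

SC:no TSO:no PSO:yes

outcome vector order: (thr0.R0,thr0.R1)
[SC] allowed = {(0,0); (0,2); (1,2); (2,2)}
[TSO] allowed = {(0,0); (0,2); (1,2); (2,2)}
[PSO] allowed = {(0,0); (0,2); (1,0); (1,2); (2,0); (2,2)}
target (1,0) ∈ {PSO}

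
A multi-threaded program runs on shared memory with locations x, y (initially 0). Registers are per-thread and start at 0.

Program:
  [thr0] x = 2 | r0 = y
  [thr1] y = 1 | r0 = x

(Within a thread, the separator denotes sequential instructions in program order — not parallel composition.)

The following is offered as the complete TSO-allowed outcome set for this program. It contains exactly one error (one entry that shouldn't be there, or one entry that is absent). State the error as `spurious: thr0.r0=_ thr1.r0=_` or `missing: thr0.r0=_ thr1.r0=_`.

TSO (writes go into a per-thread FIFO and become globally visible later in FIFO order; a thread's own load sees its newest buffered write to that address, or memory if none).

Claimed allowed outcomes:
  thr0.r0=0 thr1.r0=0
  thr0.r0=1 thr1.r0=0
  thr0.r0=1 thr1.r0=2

missing: thr0.r0=0 thr1.r0=2

outcome vector order: (thr0.r0,thr1.r0)
[TSO] allowed = {(0,0); (0,2); (1,0); (1,2)}
TSO∖claimed = {(0,2)}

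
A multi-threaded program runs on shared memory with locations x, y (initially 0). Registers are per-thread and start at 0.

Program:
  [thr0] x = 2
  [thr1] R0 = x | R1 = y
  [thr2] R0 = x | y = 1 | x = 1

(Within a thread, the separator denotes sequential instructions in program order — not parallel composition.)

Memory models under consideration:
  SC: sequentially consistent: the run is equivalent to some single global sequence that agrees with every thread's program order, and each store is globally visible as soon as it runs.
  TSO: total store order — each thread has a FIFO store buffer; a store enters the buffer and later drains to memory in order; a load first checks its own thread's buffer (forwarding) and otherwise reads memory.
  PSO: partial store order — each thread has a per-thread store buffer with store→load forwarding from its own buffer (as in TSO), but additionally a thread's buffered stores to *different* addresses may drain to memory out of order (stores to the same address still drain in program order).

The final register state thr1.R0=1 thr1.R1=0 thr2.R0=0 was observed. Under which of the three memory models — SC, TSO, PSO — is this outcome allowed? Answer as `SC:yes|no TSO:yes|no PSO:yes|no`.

outcome vector order: (thr1.R0,thr1.R1,thr2.R0)
under SC → (0,0,0); (0,0,2); (0,1,0); (0,1,2); (1,1,0); (1,1,2); (2,0,0); (2,0,2); (2,1,0); (2,1,2)
under TSO → (0,0,0); (0,0,2); (0,1,0); (0,1,2); (1,1,0); (1,1,2); (2,0,0); (2,0,2); (2,1,0); (2,1,2)
under PSO → (0,0,0); (0,0,2); (0,1,0); (0,1,2); (1,0,0); (1,0,2); (1,1,0); (1,1,2); (2,0,0); (2,0,2); (2,1,0); (2,1,2)
target (1,0,0) ∈ {PSO}

SC:no TSO:no PSO:yes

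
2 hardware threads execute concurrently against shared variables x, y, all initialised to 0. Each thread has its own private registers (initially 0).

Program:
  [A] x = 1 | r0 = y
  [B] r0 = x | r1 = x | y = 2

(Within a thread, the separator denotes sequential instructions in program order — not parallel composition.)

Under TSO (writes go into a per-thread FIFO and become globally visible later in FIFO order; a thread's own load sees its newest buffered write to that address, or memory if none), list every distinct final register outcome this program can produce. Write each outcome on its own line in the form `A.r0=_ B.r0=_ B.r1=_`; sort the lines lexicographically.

outcome vector order: (A.r0,B.r0,B.r1)
|TSO outcomes| = 6

A.r0=0 B.r0=0 B.r1=0
A.r0=0 B.r0=0 B.r1=1
A.r0=0 B.r0=1 B.r1=1
A.r0=2 B.r0=0 B.r1=0
A.r0=2 B.r0=0 B.r1=1
A.r0=2 B.r0=1 B.r1=1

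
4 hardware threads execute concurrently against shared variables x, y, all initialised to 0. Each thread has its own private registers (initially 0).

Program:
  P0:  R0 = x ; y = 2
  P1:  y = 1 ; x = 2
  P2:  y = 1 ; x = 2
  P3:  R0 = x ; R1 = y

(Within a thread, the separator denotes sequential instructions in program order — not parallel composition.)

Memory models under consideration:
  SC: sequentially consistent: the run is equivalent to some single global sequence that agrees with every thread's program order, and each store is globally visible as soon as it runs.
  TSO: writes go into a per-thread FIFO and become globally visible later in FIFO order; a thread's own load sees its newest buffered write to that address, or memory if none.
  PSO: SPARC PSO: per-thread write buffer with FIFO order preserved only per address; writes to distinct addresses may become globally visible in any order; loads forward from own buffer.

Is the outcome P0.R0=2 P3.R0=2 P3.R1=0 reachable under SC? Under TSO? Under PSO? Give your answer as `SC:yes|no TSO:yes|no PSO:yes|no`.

SC:no TSO:no PSO:yes

outcome vector order: (P0.R0,P3.R0,P3.R1)
[SC] allowed = {000; 001; 002; 021; 022; 200; 201; 202; 221; 222}
[TSO] allowed = {000; 001; 002; 021; 022; 200; 201; 202; 221; 222}
[PSO] allowed = {000; 001; 002; 020; 021; 022; 200; 201; 202; 220; 221; 222}
target 220 ∈ {PSO}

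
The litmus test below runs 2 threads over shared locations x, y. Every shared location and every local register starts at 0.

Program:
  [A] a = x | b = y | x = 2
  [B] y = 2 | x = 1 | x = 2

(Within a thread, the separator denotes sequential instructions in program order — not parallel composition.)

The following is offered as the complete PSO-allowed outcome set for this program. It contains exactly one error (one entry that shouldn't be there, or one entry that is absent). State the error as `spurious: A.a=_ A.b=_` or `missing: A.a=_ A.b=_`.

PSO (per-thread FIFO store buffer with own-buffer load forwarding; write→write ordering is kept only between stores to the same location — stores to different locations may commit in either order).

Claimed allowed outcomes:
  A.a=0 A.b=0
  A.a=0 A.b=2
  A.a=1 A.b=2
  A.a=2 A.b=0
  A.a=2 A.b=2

missing: A.a=1 A.b=0

outcome vector order: (A.a,A.b)
PSO (6): (0,0) (0,2) (1,0) (1,2) (2,0) (2,2)
PSO∖claimed = {(1,0)}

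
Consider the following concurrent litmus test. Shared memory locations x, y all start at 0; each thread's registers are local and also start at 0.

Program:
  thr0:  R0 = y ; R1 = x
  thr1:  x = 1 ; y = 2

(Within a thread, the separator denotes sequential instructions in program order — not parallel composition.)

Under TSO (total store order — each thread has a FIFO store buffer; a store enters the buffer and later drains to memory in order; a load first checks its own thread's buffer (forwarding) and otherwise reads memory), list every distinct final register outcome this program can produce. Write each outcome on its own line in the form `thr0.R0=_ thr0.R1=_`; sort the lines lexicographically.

outcome vector order: (thr0.R0,thr0.R1)
|TSO outcomes| = 3

thr0.R0=0 thr0.R1=0
thr0.R0=0 thr0.R1=1
thr0.R0=2 thr0.R1=1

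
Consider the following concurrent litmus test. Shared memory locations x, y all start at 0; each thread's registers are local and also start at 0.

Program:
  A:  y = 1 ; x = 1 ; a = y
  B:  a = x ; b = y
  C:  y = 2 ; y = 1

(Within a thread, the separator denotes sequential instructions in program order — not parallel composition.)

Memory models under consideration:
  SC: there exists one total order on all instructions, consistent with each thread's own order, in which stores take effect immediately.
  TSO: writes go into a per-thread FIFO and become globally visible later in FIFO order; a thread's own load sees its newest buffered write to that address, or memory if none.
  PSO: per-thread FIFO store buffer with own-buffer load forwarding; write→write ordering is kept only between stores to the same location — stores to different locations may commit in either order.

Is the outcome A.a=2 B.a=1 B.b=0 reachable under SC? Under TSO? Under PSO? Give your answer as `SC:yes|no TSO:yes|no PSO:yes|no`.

outcome vector order: (A.a,B.a,B.b)
SC (10): 1/0/0 1/0/1 1/0/2 1/1/1 1/1/2 2/0/0 2/0/1 2/0/2 2/1/1 2/1/2
TSO (10): 1/0/0 1/0/1 1/0/2 1/1/1 1/1/2 2/0/0 2/0/1 2/0/2 2/1/1 2/1/2
PSO (12): 1/0/0 1/0/1 1/0/2 1/1/0 1/1/1 1/1/2 2/0/0 2/0/1 2/0/2 2/1/0 2/1/1 2/1/2
target 2/1/0 ∈ {PSO}

SC:no TSO:no PSO:yes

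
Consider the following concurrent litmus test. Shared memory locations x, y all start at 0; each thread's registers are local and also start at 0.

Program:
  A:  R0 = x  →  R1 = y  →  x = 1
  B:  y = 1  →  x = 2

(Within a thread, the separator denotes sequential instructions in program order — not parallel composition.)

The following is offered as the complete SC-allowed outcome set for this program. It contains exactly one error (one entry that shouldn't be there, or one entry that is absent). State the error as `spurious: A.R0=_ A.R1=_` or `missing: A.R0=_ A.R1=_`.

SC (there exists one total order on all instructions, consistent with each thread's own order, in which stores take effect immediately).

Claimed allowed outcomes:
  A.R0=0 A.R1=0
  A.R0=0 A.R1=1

missing: A.R0=2 A.R1=1

outcome vector order: (A.R0,A.R1)
[SC] allowed = {<0 0> <0 1> <2 1>}
SC∖claimed = {<2 1>}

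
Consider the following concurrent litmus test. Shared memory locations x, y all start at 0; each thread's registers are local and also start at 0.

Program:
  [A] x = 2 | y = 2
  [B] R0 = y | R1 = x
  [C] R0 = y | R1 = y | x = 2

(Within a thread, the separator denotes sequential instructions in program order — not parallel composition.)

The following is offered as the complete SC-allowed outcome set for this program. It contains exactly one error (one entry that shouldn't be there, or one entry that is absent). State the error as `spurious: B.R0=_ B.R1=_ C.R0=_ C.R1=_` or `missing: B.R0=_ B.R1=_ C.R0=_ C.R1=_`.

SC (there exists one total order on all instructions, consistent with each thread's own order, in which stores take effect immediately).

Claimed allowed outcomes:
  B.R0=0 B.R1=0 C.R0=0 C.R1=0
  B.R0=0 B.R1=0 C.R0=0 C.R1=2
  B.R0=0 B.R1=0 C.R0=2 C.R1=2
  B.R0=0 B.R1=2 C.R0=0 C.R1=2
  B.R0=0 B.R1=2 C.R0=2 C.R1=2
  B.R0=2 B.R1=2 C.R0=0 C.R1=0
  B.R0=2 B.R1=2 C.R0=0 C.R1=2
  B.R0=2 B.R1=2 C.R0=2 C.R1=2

outcome vector order: (B.R0,B.R1,C.R0,C.R1)
under SC → (0,0,0,0); (0,0,0,2); (0,0,2,2); (0,2,0,0); (0,2,0,2); (0,2,2,2); (2,2,0,0); (2,2,0,2); (2,2,2,2)
SC∖claimed = {(0,2,0,0)}

missing: B.R0=0 B.R1=2 C.R0=0 C.R1=0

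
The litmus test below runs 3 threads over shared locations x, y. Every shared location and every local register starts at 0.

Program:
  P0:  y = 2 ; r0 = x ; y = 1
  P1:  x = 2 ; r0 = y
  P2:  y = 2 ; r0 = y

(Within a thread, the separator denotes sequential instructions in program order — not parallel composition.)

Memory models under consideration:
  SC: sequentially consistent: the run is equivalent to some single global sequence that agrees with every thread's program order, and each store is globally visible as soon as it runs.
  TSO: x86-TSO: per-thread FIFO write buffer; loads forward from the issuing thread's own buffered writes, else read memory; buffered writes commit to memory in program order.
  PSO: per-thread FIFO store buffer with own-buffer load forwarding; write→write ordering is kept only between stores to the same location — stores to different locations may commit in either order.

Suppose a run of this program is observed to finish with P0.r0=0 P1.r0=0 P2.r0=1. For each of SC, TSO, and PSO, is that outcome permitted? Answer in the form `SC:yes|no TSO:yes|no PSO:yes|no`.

outcome vector order: (P0.r0,P1.r0,P2.r0)
SC (10): 011; 012; 021; 022; 201; 202; 211; 212; 221; 222
TSO (12): 001; 002; 011; 012; 021; 022; 201; 202; 211; 212; 221; 222
PSO (12): 001; 002; 011; 012; 021; 022; 201; 202; 211; 212; 221; 222
target 001 ∈ {TSO,PSO}

SC:no TSO:yes PSO:yes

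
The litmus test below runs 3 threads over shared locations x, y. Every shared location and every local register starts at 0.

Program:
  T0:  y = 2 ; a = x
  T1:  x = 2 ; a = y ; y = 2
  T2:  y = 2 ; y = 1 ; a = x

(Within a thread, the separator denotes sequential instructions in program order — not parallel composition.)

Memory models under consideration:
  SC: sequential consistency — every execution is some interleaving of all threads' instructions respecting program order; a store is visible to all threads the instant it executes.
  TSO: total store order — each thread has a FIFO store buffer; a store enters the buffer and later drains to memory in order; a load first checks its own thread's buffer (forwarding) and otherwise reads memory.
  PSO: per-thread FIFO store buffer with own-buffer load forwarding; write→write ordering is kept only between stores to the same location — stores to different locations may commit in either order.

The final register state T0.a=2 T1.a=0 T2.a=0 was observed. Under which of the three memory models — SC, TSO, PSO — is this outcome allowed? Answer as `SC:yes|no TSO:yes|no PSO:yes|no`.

outcome vector order: (T0.a,T1.a,T2.a)
[SC] allowed = {010, 012, 020, 022, 202, 210, 212, 220, 222}
[TSO] allowed = {000, 002, 010, 012, 020, 022, 200, 202, 210, 212, 220, 222}
[PSO] allowed = {000, 002, 010, 012, 020, 022, 200, 202, 210, 212, 220, 222}
target 200 ∈ {TSO,PSO}

SC:no TSO:yes PSO:yes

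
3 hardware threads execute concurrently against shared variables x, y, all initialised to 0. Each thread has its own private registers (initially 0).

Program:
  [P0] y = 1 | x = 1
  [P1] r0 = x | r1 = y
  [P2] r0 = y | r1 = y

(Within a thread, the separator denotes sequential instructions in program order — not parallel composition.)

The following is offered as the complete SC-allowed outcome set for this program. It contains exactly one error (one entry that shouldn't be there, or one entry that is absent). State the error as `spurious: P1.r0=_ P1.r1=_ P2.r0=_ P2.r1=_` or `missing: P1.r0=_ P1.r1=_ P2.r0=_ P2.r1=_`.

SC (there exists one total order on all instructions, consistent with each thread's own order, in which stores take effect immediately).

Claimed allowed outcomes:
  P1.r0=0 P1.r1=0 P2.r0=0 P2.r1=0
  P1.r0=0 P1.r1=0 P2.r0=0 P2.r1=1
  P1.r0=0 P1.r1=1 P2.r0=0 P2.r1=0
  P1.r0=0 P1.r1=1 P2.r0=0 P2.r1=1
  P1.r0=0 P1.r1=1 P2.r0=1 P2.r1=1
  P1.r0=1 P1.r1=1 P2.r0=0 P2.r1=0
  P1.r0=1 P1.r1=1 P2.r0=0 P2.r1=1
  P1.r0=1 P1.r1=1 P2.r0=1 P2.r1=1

missing: P1.r0=0 P1.r1=0 P2.r0=1 P2.r1=1

outcome vector order: (P1.r0,P1.r1,P2.r0,P2.r1)
[SC] allowed = {0/0/0/0; 0/0/0/1; 0/0/1/1; 0/1/0/0; 0/1/0/1; 0/1/1/1; 1/1/0/0; 1/1/0/1; 1/1/1/1}
SC∖claimed = {0/0/1/1}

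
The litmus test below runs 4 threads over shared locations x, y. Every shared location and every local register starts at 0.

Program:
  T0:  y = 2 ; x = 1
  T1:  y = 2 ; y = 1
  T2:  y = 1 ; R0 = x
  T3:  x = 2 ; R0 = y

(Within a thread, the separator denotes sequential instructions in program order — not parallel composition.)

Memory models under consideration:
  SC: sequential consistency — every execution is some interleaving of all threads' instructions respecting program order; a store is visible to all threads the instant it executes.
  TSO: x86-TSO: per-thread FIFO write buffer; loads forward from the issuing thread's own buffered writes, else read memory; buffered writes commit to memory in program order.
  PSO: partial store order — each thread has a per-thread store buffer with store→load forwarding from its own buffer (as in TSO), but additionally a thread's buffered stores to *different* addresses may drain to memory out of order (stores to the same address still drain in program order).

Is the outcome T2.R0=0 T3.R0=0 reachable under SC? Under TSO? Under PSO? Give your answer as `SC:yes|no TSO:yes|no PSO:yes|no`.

outcome vector order: (T2.R0,T3.R0)
SC (8): 01 02 10 11 12 20 21 22
TSO (9): 00 01 02 10 11 12 20 21 22
PSO (9): 00 01 02 10 11 12 20 21 22
target 00 ∈ {TSO,PSO}

SC:no TSO:yes PSO:yes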